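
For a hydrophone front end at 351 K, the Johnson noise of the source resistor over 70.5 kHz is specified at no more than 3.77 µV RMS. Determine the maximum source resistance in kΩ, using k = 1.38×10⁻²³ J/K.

Johnson–Nyquist: V_n = √(4kTRB) ⇒ R = V_n² / (4kTB)
4kTB = 4 × 1.38×10⁻²³ × 351 × 7.05×10⁴ = 1.37×10⁻¹⁵
R = (3.77×10⁻⁶)² / 1.37×10⁻¹⁵ = 1.04×10⁴ Ω = 10.4 kΩ

10.4 kΩ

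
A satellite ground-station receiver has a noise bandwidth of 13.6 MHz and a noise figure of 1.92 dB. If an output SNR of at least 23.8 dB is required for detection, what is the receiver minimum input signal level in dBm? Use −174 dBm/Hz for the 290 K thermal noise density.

Sensitivity = −174 + 10 log₁₀(B) + NF + SNR_min
= −174 + 71.34 + 1.92 + 23.8
= −76.94 dBm → −76.9 dBm

−76.9 dBm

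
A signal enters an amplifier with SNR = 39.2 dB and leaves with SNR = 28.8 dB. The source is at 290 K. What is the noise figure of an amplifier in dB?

NF (dB) = SNR_in(dB) − SNR_out(dB) when the source is at T₀
NF = 39.2 − 28.8 = 10.4 dB

10.4 dB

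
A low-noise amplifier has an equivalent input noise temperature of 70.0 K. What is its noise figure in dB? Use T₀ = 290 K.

0.939 dB

F = 1 + T_e/T₀ = 1 + 70.0/290 = 1.24138
NF = 10 log₁₀(1.24138) = 0.939 dB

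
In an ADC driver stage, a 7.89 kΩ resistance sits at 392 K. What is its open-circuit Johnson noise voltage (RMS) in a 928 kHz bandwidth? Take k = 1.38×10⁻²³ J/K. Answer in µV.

12.6 µV

V_n = √(4kTRB)
4kTRB = 4 × 1.38×10⁻²³ × 392 × 7.89×10³ × 9.28×10⁵ = 1.58×10⁻¹⁰ V²
V_n = √(1.58×10⁻¹⁰) = 1.26×10⁻⁵ V = 12.6 µV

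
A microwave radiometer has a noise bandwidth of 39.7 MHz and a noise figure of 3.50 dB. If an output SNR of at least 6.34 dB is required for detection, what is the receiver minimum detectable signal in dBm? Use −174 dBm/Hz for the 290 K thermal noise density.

−88.2 dBm

Sensitivity = −174 + 10 log₁₀(B) + NF + SNR_min
= −174 + 75.99 + 3.50 + 6.34
= −88.17 dBm → −88.2 dBm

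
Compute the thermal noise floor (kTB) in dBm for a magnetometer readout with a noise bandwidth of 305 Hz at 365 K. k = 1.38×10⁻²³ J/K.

−148.1 dBm

P_n = kTB = 1.38×10⁻²³ × 365 × 3.05×10² = 1.54×10⁻¹⁸ W
In dBm: 10 log₁₀(1.54×10⁻¹⁸ / 10⁻³) = −148.1 dBm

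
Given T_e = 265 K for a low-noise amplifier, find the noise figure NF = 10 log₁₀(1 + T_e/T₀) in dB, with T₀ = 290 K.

2.82 dB

F = 1 + T_e/T₀ = 1 + 265/290 = 1.91379
NF = 10 log₁₀(1.91379) = 2.82 dB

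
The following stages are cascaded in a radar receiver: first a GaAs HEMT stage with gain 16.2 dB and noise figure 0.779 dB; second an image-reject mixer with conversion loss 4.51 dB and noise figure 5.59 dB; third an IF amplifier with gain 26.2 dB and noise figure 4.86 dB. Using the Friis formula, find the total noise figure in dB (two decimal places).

Convert to linear (a loss of L dB is a gain of −L dB): F_i = 10^(NF_i/10), G_i = 10^(G_i,dB/10)
  Stage 1: F_1 = 10^(0.779/10) = 1.196, G_1 = 10^(16.2/10) = 41.69
  Stage 2: F_2 = 10^(5.59/10) = 3.622, G_2 = 10^(−4.51/10) = 0.3540
  Stage 3: F_3 = 10^(4.86/10) = 3.062, G_3 = 10^(26.2/10) = 416.9
Friis cascade:
  F = 1.196 + (3.622 − 1)/41.69 + (3.062 − 1)/14.76 = 1.399
NF = 10 log₁₀(1.399) = 1.46 dB

1.46 dB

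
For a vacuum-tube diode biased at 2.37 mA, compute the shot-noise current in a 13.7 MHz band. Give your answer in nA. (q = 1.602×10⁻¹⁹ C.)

I_n = √(2qI·B)
2qI·B = 2 × 1.602×10⁻¹⁹ × 2.37×10⁻³ × 1.37×10⁷ = 1.04×10⁻¹⁴ A²
I_n = √(1.04×10⁻¹⁴) = 1.02×10⁻⁷ A = 102 nA

102 nA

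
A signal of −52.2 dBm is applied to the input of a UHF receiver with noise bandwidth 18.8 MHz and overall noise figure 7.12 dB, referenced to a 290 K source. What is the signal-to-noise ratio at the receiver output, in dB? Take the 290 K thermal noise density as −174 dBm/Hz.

Noise floor: N = −174 + 10 log₁₀(B) + NF
10 log₁₀(1.88×10⁷) = 72.74 dB
N = −174 + 72.74 + 7.12 = −94.14 dBm
SNR = P_sig − N = −52.2 − (−94.14) = 41.94 dB → 41.9 dB

41.9 dB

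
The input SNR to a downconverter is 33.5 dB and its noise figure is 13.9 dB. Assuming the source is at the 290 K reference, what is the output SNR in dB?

By definition F = SNR_in/SNR_out, so in dB: SNR_out = SNR_in − NF
SNR_out = 33.5 − 13.9 = 19.6 dB

19.6 dB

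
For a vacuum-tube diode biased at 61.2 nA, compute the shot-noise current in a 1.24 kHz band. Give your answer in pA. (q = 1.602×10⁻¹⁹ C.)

4.93 pA

I_n = √(2qI·B)
2qI·B = 2 × 1.602×10⁻¹⁹ × 6.12×10⁻⁸ × 1.24×10³ = 2.43×10⁻²³ A²
I_n = √(2.43×10⁻²³) = 4.93×10⁻¹² A = 4.93 pA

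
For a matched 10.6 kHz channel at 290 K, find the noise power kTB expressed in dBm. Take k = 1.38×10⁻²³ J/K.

P_n = kTB = 1.38×10⁻²³ × 290 × 1.06×10⁴ = 4.24×10⁻¹⁷ W
In dBm: 10 log₁₀(4.24×10⁻¹⁷ / 10⁻³) = −133.7 dBm

−133.7 dBm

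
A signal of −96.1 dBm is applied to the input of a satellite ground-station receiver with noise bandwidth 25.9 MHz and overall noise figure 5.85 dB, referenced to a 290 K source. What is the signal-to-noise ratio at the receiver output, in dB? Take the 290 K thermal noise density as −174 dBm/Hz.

−2.1 dB

Noise floor: N = −174 + 10 log₁₀(B) + NF
10 log₁₀(2.59×10⁷) = 74.13 dB
N = −174 + 74.13 + 5.85 = −94.02 dBm
SNR = P_sig − N = −96.1 − (−94.02) = −2.08 dB → −2.1 dB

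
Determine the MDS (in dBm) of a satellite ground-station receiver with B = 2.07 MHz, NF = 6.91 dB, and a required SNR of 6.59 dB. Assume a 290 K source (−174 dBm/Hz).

−97.3 dBm

Sensitivity = −174 + 10 log₁₀(B) + NF + SNR_min
= −174 + 63.16 + 6.91 + 6.59
= −97.34 dBm → −97.3 dBm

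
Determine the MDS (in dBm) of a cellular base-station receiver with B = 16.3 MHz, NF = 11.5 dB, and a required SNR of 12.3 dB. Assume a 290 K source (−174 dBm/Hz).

−78.1 dBm

Sensitivity = −174 + 10 log₁₀(B) + NF + SNR_min
= −174 + 72.12 + 11.5 + 12.3
= −78.08 dBm → −78.1 dBm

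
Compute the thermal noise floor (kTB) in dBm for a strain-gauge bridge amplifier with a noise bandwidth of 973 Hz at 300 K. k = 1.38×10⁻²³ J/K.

P_n = kTB = 1.38×10⁻²³ × 300 × 9.73×10² = 4.03×10⁻¹⁸ W
In dBm: 10 log₁₀(4.03×10⁻¹⁸ / 10⁻³) = −143.9 dBm

−143.9 dBm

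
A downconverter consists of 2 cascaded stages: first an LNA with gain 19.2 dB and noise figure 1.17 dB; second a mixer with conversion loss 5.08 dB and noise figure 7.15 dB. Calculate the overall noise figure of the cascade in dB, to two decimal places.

Convert to linear (a loss of L dB is a gain of −L dB): F_i = 10^(NF_i/10), G_i = 10^(G_i,dB/10)
  Stage 1: F_1 = 10^(1.17/10) = 1.309, G_1 = 10^(19.2/10) = 83.18
  Stage 2: F_2 = 10^(7.15/10) = 5.188, G_2 = 10^(−5.08/10) = 0.3105
Friis cascade:
  F = 1.309 + (5.188 − 1)/83.18 = 1.360
NF = 10 log₁₀(1.360) = 1.33 dB

1.33 dB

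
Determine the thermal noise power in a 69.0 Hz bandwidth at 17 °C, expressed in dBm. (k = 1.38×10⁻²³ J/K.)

−155.6 dBm

T = 17 °C + 273.15 = 290.15 K
P_n = kTB = 1.38×10⁻²³ × 290.15 × 6.90×10¹ = 2.76×10⁻¹⁹ W
In dBm: 10 log₁₀(2.76×10⁻¹⁹ / 10⁻³) = −155.6 dBm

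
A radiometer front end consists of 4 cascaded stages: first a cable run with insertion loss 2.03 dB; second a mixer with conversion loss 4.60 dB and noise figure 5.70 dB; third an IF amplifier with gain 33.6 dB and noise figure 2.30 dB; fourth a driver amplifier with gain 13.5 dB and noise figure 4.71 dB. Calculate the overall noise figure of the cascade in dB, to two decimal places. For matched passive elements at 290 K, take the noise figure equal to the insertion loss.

Convert to linear (a loss of L dB is a gain of −L dB): F_i = 10^(NF_i/10), G_i = 10^(G_i,dB/10)
  Stage 1: F_1 = 10^(2.03/10) = 1.596, G_1 = 10^(−2.03/10) = 0.6266
  Stage 2: F_2 = 10^(5.70/10) = 3.715, G_2 = 10^(−4.60/10) = 0.3467
  Stage 3: F_3 = 10^(2.30/10) = 1.698, G_3 = 10^(33.6/10) = 2291
  Stage 4: F_4 = 10^(4.71/10) = 2.958, G_4 = 10^(13.5/10) = 22.39
Friis cascade:
  F = 1.596 + (3.715 − 1)/0.6266 + (1.698 − 1)/0.2173 + (2.958 − 1)/497.7 = 9.147
NF = 10 log₁₀(9.147) = 9.61 dB

9.61 dB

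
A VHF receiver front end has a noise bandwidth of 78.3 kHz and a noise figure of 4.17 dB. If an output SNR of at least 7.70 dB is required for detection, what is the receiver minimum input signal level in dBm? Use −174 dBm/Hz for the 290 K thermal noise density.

−113.2 dBm

Sensitivity = −174 + 10 log₁₀(B) + NF + SNR_min
= −174 + 48.94 + 4.17 + 7.70
= −113.19 dBm → −113.2 dBm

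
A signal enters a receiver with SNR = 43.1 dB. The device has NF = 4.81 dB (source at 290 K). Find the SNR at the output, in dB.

By definition F = SNR_in/SNR_out, so in dB: SNR_out = SNR_in − NF
SNR_out = 43.1 − 4.81 = 38.29 dB

38.29 dB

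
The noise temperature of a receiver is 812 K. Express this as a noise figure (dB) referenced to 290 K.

F = 1 + T_e/T₀ = 1 + 812/290 = 3.8
NF = 10 log₁₀(3.8) = 5.80 dB

5.80 dB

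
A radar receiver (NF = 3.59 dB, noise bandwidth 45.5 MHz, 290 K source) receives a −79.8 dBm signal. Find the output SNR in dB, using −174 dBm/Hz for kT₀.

Noise floor: N = −174 + 10 log₁₀(B) + NF
10 log₁₀(4.55×10⁷) = 76.58 dB
N = −174 + 76.58 + 3.59 = −93.83 dBm
SNR = P_sig − N = −79.8 − (−93.83) = 14.03 dB → 14.0 dB

14.0 dB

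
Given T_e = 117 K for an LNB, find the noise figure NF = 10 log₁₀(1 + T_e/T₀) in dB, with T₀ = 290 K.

1.47 dB

F = 1 + T_e/T₀ = 1 + 117/290 = 1.40345
NF = 10 log₁₀(1.40345) = 1.47 dB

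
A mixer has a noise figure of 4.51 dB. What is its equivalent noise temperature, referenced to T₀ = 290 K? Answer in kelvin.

529 K

F = 10^(4.51/10) = 2.82488
T_e = (F − 1)·T₀ = (2.82488 − 1) × 290 = 529 K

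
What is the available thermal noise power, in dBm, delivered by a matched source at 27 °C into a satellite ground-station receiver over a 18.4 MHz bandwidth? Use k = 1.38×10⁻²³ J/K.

−101.2 dBm

T = 27 °C + 273.15 = 300.15 K
P_n = kTB = 1.38×10⁻²³ × 300.15 × 1.84×10⁷ = 7.62×10⁻¹⁴ W
In dBm: 10 log₁₀(7.62×10⁻¹⁴ / 10⁻³) = −101.2 dBm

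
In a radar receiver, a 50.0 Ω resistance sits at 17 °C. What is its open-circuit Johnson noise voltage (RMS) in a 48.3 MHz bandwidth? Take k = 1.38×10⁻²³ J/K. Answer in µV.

T = 17 °C + 273.15 = 290.15 K
V_n = √(4kTRB)
4kTRB = 4 × 1.38×10⁻²³ × 290.15 × 5.00×10¹ × 4.83×10⁷ = 3.87×10⁻¹¹ V²
V_n = √(3.87×10⁻¹¹) = 6.22×10⁻⁶ V = 6.22 µV

6.22 µV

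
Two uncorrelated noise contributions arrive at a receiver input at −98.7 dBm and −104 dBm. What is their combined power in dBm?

Convert to linear, add, convert back:
P₁ = 1.35×10⁻¹³ W, P₂ = 3.98×10⁻¹⁴ W
P_tot = 1.75×10⁻¹³ W → 10 log₁₀(P_tot / 10⁻³) = −97.6 dBm

−97.6 dBm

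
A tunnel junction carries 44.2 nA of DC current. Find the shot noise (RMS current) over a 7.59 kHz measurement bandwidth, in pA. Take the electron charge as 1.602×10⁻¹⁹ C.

I_n = √(2qI·B)
2qI·B = 2 × 1.602×10⁻¹⁹ × 4.42×10⁻⁸ × 7.59×10³ = 1.07×10⁻²² A²
I_n = √(1.07×10⁻²²) = 1.04×10⁻¹¹ A = 10.4 pA

10.4 pA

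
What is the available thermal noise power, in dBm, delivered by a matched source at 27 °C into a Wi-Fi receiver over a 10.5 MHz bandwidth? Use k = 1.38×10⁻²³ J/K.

T = 27 °C + 273.15 = 300.15 K
P_n = kTB = 1.38×10⁻²³ × 300.15 × 1.05×10⁷ = 4.35×10⁻¹⁴ W
In dBm: 10 log₁₀(4.35×10⁻¹⁴ / 10⁻³) = −103.6 dBm

−103.6 dBm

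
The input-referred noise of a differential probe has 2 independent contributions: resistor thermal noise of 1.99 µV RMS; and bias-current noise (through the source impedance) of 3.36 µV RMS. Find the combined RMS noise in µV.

3.91 µV

Uncorrelated sources add in power (mean-square): V_tot = √(ΣV_i²)
V_tot = √[(1.99×10⁻⁶)² + (3.36×10⁻⁶)²] = 3.91×10⁻⁶ V = 3.91 µV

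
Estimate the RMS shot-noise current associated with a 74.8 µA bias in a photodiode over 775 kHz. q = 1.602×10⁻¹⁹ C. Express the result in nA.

4.31 nA

I_n = √(2qI·B)
2qI·B = 2 × 1.602×10⁻¹⁹ × 7.48×10⁻⁵ × 7.75×10⁵ = 1.86×10⁻¹⁷ A²
I_n = √(1.86×10⁻¹⁷) = 4.31×10⁻⁹ A = 4.31 nA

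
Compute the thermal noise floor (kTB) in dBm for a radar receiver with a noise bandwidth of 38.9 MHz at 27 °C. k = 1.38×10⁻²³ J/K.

−97.9 dBm

T = 27 °C + 273.15 = 300.15 K
P_n = kTB = 1.38×10⁻²³ × 300.15 × 3.89×10⁷ = 1.61×10⁻¹³ W
In dBm: 10 log₁₀(1.61×10⁻¹³ / 10⁻³) = −97.9 dBm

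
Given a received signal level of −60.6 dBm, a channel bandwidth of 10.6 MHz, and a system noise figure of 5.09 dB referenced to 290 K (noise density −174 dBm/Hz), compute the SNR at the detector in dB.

Noise floor: N = −174 + 10 log₁₀(B) + NF
10 log₁₀(1.06×10⁷) = 70.25 dB
N = −174 + 70.25 + 5.09 = −98.66 dBm
SNR = P_sig − N = −60.6 − (−98.66) = 38.06 dB → 38.1 dB

38.1 dB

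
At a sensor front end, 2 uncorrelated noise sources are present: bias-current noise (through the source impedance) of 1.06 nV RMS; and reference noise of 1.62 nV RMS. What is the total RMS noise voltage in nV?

Uncorrelated sources add in power (mean-square): V_tot = √(ΣV_i²)
V_tot = √[(1.06×10⁻⁹)² + (1.62×10⁻⁹)²] = 1.94×10⁻⁹ V = 1.94 nV

1.94 nV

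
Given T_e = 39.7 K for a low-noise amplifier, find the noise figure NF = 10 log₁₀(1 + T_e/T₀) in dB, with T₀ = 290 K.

0.557 dB

F = 1 + T_e/T₀ = 1 + 39.7/290 = 1.1369
NF = 10 log₁₀(1.1369) = 0.557 dB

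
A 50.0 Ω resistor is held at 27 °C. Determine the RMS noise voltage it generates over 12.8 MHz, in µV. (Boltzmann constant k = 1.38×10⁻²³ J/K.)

3.26 µV

T = 27 °C + 273.15 = 300.15 K
V_n = √(4kTRB)
4kTRB = 4 × 1.38×10⁻²³ × 300.15 × 5.00×10¹ × 1.28×10⁷ = 1.06×10⁻¹¹ V²
V_n = √(1.06×10⁻¹¹) = 3.26×10⁻⁶ V = 3.26 µV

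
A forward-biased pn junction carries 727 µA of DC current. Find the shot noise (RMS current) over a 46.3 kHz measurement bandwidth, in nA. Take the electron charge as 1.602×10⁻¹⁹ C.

3.28 nA

I_n = √(2qI·B)
2qI·B = 2 × 1.602×10⁻¹⁹ × 7.27×10⁻⁴ × 4.63×10⁴ = 1.08×10⁻¹⁷ A²
I_n = √(1.08×10⁻¹⁷) = 3.28×10⁻⁹ A = 3.28 nA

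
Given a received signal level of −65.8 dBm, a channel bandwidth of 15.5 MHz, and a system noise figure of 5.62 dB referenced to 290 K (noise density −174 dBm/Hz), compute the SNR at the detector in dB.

30.7 dB

Noise floor: N = −174 + 10 log₁₀(B) + NF
10 log₁₀(1.55×10⁷) = 71.9 dB
N = −174 + 71.9 + 5.62 = −96.48 dBm
SNR = P_sig − N = −65.8 − (−96.48) = 30.68 dB → 30.7 dB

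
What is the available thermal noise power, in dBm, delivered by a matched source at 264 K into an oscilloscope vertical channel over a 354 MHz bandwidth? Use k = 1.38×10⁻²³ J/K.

−88.9 dBm

P_n = kTB = 1.38×10⁻²³ × 264 × 3.54×10⁸ = 1.29×10⁻¹² W
In dBm: 10 log₁₀(1.29×10⁻¹² / 10⁻³) = −88.9 dBm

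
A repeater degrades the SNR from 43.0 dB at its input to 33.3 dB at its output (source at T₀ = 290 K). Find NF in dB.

NF (dB) = SNR_in(dB) − SNR_out(dB) when the source is at T₀
NF = 43.0 − 33.3 = 9.7 dB

9.7 dB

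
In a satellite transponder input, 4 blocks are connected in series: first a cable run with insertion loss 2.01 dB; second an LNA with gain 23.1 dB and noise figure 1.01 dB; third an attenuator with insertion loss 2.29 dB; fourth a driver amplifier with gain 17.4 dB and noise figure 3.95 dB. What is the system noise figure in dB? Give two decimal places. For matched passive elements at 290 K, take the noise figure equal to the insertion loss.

3.07 dB

Convert to linear (a loss of L dB is a gain of −L dB): F_i = 10^(NF_i/10), G_i = 10^(G_i,dB/10)
  Stage 1: F_1 = 10^(2.01/10) = 1.589, G_1 = 10^(−2.01/10) = 0.6295
  Stage 2: F_2 = 10^(1.01/10) = 1.262, G_2 = 10^(23.1/10) = 204.2
  Stage 3: F_3 = 10^(2.29/10) = 1.694, G_3 = 10^(−2.29/10) = 0.5902
  Stage 4: F_4 = 10^(3.95/10) = 2.483, G_4 = 10^(17.4/10) = 54.95
Friis cascade:
  F = 1.589 + (1.262 − 1)/0.6295 + (1.694 − 1)/128.5 + (2.483 − 1)/75.86 = 2.029
NF = 10 log₁₀(2.029) = 3.07 dB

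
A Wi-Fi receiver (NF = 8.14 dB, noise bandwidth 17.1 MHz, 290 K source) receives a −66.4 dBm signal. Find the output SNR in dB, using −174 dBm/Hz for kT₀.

Noise floor: N = −174 + 10 log₁₀(B) + NF
10 log₁₀(1.71×10⁷) = 72.33 dB
N = −174 + 72.33 + 8.14 = −93.53 dBm
SNR = P_sig − N = −66.4 − (−93.53) = 27.13 dB → 27.1 dB

27.1 dB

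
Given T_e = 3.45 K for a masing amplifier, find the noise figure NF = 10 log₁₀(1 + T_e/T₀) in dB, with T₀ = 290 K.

F = 1 + T_e/T₀ = 1 + 3.45/290 = 1.0119
NF = 10 log₁₀(1.0119) = 0.051 dB

0.051 dB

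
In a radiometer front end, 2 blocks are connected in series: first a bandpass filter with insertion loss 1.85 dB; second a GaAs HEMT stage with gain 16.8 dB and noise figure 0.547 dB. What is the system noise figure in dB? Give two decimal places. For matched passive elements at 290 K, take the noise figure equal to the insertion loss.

2.40 dB

Convert to linear (a loss of L dB is a gain of −L dB): F_i = 10^(NF_i/10), G_i = 10^(G_i,dB/10)
  Stage 1: F_1 = 10^(1.85/10) = 1.531, G_1 = 10^(−1.85/10) = 0.6531
  Stage 2: F_2 = 10^(0.547/10) = 1.134, G_2 = 10^(16.8/10) = 47.86
Friis cascade:
  F = 1.531 + (1.134 − 1)/0.6531 = 1.737
NF = 10 log₁₀(1.737) = 2.40 dB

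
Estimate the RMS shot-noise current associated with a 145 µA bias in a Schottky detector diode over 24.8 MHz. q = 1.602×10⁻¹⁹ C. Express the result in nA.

I_n = √(2qI·B)
2qI·B = 2 × 1.602×10⁻¹⁹ × 1.45×10⁻⁴ × 2.48×10⁷ = 1.15×10⁻¹⁵ A²
I_n = √(1.15×10⁻¹⁵) = 3.39×10⁻⁸ A = 33.9 nA

33.9 nA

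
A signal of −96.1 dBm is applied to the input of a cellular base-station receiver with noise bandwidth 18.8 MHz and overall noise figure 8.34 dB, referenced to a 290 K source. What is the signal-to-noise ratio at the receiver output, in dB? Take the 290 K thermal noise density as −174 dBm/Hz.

Noise floor: N = −174 + 10 log₁₀(B) + NF
10 log₁₀(1.88×10⁷) = 72.74 dB
N = −174 + 72.74 + 8.34 = −92.92 dBm
SNR = P_sig − N = −96.1 − (−92.92) = −3.18 dB → −3.2 dB

−3.2 dB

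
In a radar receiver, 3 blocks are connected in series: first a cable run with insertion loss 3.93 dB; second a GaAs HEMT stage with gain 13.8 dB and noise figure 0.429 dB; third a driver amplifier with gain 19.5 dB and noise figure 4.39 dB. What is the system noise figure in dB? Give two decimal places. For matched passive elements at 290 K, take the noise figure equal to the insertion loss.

4.64 dB

Convert to linear (a loss of L dB is a gain of −L dB): F_i = 10^(NF_i/10), G_i = 10^(G_i,dB/10)
  Stage 1: F_1 = 10^(3.93/10) = 2.472, G_1 = 10^(−3.93/10) = 0.4046
  Stage 2: F_2 = 10^(0.429/10) = 1.104, G_2 = 10^(13.8/10) = 23.99
  Stage 3: F_3 = 10^(4.39/10) = 2.748, G_3 = 10^(19.5/10) = 89.13
Friis cascade:
  F = 2.472 + (1.104 − 1)/0.4046 + (2.748 − 1)/9.705 = 2.908
NF = 10 log₁₀(2.908) = 4.64 dB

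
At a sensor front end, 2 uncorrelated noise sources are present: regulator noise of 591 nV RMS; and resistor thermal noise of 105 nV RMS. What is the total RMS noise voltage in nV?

600 nV

Uncorrelated sources add in power (mean-square): V_tot = √(ΣV_i²)
V_tot = √[(5.91×10⁻⁷)² + (1.05×10⁻⁷)²] = 6.00×10⁻⁷ V = 600 nV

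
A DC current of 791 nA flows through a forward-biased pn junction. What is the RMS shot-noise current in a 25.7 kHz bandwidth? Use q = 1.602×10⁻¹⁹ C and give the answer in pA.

I_n = √(2qI·B)
2qI·B = 2 × 1.602×10⁻¹⁹ × 7.91×10⁻⁷ × 2.57×10⁴ = 6.51×10⁻²¹ A²
I_n = √(6.51×10⁻²¹) = 8.07×10⁻¹¹ A = 80.7 pA

80.7 pA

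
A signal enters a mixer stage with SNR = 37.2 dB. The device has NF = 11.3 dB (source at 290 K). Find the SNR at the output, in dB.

By definition F = SNR_in/SNR_out, so in dB: SNR_out = SNR_in − NF
SNR_out = 37.2 − 11.3 = 25.9 dB

25.9 dB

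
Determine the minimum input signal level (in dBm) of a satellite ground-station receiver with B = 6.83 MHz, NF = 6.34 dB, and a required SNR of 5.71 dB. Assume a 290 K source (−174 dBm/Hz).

−93.6 dBm

Sensitivity = −174 + 10 log₁₀(B) + NF + SNR_min
= −174 + 68.34 + 6.34 + 5.71
= −93.61 dBm → −93.6 dBm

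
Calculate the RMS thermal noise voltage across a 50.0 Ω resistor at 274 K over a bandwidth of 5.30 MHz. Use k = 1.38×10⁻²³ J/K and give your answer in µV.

V_n = √(4kTRB)
4kTRB = 4 × 1.38×10⁻²³ × 274 × 5.00×10¹ × 5.30×10⁶ = 4.01×10⁻¹² V²
V_n = √(4.01×10⁻¹²) = 2.00×10⁻⁶ V = 2.00 µV

2.00 µV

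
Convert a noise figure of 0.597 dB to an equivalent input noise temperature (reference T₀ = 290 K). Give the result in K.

42.7 K

F = 10^(0.597/10) = 1.14736
T_e = (F − 1)·T₀ = (1.14736 − 1) × 290 = 42.7 K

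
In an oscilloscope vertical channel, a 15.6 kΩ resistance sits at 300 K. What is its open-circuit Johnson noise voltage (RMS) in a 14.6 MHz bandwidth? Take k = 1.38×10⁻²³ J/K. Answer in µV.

V_n = √(4kTRB)
4kTRB = 4 × 1.38×10⁻²³ × 300 × 1.56×10⁴ × 1.46×10⁷ = 3.77×10⁻⁹ V²
V_n = √(3.77×10⁻⁹) = 6.14×10⁻⁵ V = 61.4 µV

61.4 µV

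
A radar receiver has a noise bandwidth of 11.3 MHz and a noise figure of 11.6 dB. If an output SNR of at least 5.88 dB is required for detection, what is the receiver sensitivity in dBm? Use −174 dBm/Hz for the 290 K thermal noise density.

Sensitivity = −174 + 10 log₁₀(B) + NF + SNR_min
= −174 + 70.53 + 11.6 + 5.88
= −85.99 dBm → −86.0 dBm

−86.0 dBm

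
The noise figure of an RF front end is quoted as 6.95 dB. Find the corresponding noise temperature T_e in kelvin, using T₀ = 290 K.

F = 10^(6.95/10) = 4.9545
T_e = (F − 1)·T₀ = (4.9545 − 1) × 290 = 1147 K

1147 K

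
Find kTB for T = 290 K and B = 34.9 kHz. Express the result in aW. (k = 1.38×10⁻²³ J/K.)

140 aW

P_n = kTB = 1.38×10⁻²³ × 290 × 3.49×10⁴ = 1.40×10⁻¹⁶ W = 140 aW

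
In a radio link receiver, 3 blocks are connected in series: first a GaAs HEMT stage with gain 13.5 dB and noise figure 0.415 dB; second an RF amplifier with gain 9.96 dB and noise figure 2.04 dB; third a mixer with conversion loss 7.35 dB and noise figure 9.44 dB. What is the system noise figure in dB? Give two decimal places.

0.65 dB

Convert to linear (a loss of L dB is a gain of −L dB): F_i = 10^(NF_i/10), G_i = 10^(G_i,dB/10)
  Stage 1: F_1 = 10^(0.415/10) = 1.100, G_1 = 10^(13.5/10) = 22.39
  Stage 2: F_2 = 10^(2.04/10) = 1.600, G_2 = 10^(9.96/10) = 9.908
  Stage 3: F_3 = 10^(9.44/10) = 8.790, G_3 = 10^(−7.35/10) = 0.1841
Friis cascade:
  F = 1.100 + (1.600 − 1)/22.39 + (8.790 − 1)/221.8 = 1.162
NF = 10 log₁₀(1.162) = 0.65 dB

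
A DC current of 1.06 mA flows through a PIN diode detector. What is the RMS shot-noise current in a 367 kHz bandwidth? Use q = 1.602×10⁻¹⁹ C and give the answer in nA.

11.2 nA

I_n = √(2qI·B)
2qI·B = 2 × 1.602×10⁻¹⁹ × 1.06×10⁻³ × 3.67×10⁵ = 1.25×10⁻¹⁶ A²
I_n = √(1.25×10⁻¹⁶) = 1.12×10⁻⁸ A = 11.2 nA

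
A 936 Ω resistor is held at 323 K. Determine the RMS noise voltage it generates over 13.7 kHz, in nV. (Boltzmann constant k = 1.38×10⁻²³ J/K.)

478 nV

V_n = √(4kTRB)
4kTRB = 4 × 1.38×10⁻²³ × 323 × 9.36×10² × 1.37×10⁴ = 2.29×10⁻¹³ V²
V_n = √(2.29×10⁻¹³) = 4.78×10⁻⁷ V = 478 nV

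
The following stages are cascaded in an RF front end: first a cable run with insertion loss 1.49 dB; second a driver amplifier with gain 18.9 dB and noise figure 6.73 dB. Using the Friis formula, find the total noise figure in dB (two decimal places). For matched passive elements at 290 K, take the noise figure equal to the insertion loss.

Convert to linear (a loss of L dB is a gain of −L dB): F_i = 10^(NF_i/10), G_i = 10^(G_i,dB/10)
  Stage 1: F_1 = 10^(1.49/10) = 1.409, G_1 = 10^(−1.49/10) = 0.7096
  Stage 2: F_2 = 10^(6.73/10) = 4.710, G_2 = 10^(18.9/10) = 77.62
Friis cascade:
  F = 1.409 + (4.710 − 1)/0.7096 = 6.637
NF = 10 log₁₀(6.637) = 8.22 dB

8.22 dB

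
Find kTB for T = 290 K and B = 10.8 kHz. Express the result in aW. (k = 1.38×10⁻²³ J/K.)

43.2 aW

P_n = kTB = 1.38×10⁻²³ × 290 × 1.08×10⁴ = 4.32×10⁻¹⁷ W = 43.2 aW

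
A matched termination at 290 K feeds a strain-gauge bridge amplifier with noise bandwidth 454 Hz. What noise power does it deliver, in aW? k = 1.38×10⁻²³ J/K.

1.82 aW

P_n = kTB = 1.38×10⁻²³ × 290 × 4.54×10² = 1.82×10⁻¹⁸ W = 1.82 aW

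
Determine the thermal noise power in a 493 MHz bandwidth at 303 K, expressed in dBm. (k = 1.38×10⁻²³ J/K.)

P_n = kTB = 1.38×10⁻²³ × 303 × 4.93×10⁸ = 2.06×10⁻¹² W
In dBm: 10 log₁₀(2.06×10⁻¹² / 10⁻³) = −86.9 dBm

−86.9 dBm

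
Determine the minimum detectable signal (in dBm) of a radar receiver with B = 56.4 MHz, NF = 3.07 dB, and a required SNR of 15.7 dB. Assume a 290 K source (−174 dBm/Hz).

Sensitivity = −174 + 10 log₁₀(B) + NF + SNR_min
= −174 + 77.51 + 3.07 + 15.7
= −77.72 dBm → −77.7 dBm

−77.7 dBm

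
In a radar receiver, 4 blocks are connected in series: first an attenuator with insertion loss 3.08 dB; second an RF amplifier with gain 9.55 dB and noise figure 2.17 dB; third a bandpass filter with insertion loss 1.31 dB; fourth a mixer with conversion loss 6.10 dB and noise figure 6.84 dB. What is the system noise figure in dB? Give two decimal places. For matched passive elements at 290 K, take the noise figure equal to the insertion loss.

6.62 dB

Convert to linear (a loss of L dB is a gain of −L dB): F_i = 10^(NF_i/10), G_i = 10^(G_i,dB/10)
  Stage 1: F_1 = 10^(3.08/10) = 2.032, G_1 = 10^(−3.08/10) = 0.4920
  Stage 2: F_2 = 10^(2.17/10) = 1.648, G_2 = 10^(9.55/10) = 9.016
  Stage 3: F_3 = 10^(1.31/10) = 1.352, G_3 = 10^(−1.31/10) = 0.7396
  Stage 4: F_4 = 10^(6.84/10) = 4.831, G_4 = 10^(−6.10/10) = 0.2455
Friis cascade:
  F = 2.032 + (1.648 − 1)/0.4920 + (1.352 − 1)/4.436 + (4.831 − 1)/3.281 = 4.597
NF = 10 log₁₀(4.597) = 6.62 dB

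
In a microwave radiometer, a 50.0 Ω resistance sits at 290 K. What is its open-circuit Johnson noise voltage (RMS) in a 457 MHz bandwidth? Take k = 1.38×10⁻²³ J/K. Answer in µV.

V_n = √(4kTRB)
4kTRB = 4 × 1.38×10⁻²³ × 290 × 5.00×10¹ × 4.57×10⁸ = 3.66×10⁻¹⁰ V²
V_n = √(3.66×10⁻¹⁰) = 1.91×10⁻⁵ V = 19.1 µV

19.1 µV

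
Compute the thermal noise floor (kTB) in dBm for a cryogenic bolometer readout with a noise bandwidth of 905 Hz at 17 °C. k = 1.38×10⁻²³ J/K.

−144.4 dBm

T = 17 °C + 273.15 = 290.15 K
P_n = kTB = 1.38×10⁻²³ × 290.15 × 9.05×10² = 3.62×10⁻¹⁸ W
In dBm: 10 log₁₀(3.62×10⁻¹⁸ / 10⁻³) = −144.4 dBm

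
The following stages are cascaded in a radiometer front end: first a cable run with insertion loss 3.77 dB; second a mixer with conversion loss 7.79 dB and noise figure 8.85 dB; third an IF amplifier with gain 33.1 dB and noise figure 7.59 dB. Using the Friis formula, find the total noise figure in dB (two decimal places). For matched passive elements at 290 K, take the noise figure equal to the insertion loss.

19.35 dB

Convert to linear (a loss of L dB is a gain of −L dB): F_i = 10^(NF_i/10), G_i = 10^(G_i,dB/10)
  Stage 1: F_1 = 10^(3.77/10) = 2.382, G_1 = 10^(−3.77/10) = 0.4198
  Stage 2: F_2 = 10^(8.85/10) = 7.674, G_2 = 10^(−7.79/10) = 0.1663
  Stage 3: F_3 = 10^(7.59/10) = 5.741, G_3 = 10^(33.1/10) = 2042
Friis cascade:
  F = 2.382 + (7.674 − 1)/0.4198 + (5.741 − 1)/0.06982 = 86.18
NF = 10 log₁₀(86.18) = 19.35 dB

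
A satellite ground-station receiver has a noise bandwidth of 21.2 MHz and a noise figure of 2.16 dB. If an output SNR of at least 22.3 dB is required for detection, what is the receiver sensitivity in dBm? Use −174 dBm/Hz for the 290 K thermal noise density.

Sensitivity = −174 + 10 log₁₀(B) + NF + SNR_min
= −174 + 73.26 + 2.16 + 22.3
= −76.28 dBm → −76.3 dBm

−76.3 dBm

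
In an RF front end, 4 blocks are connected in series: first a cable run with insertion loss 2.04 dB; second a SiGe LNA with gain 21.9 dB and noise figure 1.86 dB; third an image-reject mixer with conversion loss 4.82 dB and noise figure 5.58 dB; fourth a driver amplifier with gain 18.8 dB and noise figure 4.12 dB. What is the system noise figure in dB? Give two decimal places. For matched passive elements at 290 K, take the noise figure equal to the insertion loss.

Convert to linear (a loss of L dB is a gain of −L dB): F_i = 10^(NF_i/10), G_i = 10^(G_i,dB/10)
  Stage 1: F_1 = 10^(2.04/10) = 1.600, G_1 = 10^(−2.04/10) = 0.6252
  Stage 2: F_2 = 10^(1.86/10) = 1.535, G_2 = 10^(21.9/10) = 154.9
  Stage 3: F_3 = 10^(5.58/10) = 3.614, G_3 = 10^(−4.82/10) = 0.3296
  Stage 4: F_4 = 10^(4.12/10) = 2.582, G_4 = 10^(18.8/10) = 75.86
Friis cascade:
  F = 1.600 + (1.535 − 1)/0.6252 + (3.614 − 1)/96.83 + (2.582 − 1)/31.92 = 2.531
NF = 10 log₁₀(2.531) = 4.03 dB

4.03 dB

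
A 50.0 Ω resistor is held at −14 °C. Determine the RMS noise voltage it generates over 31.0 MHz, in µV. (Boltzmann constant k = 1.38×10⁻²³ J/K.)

4.71 µV

T = −14 °C + 273.15 = 259.15 K
V_n = √(4kTRB)
4kTRB = 4 × 1.38×10⁻²³ × 259.15 × 5.00×10¹ × 3.10×10⁷ = 2.22×10⁻¹¹ V²
V_n = √(2.22×10⁻¹¹) = 4.71×10⁻⁶ V = 4.71 µV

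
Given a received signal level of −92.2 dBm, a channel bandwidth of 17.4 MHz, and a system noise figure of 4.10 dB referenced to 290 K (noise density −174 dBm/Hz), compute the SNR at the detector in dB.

5.3 dB

Noise floor: N = −174 + 10 log₁₀(B) + NF
10 log₁₀(1.74×10⁷) = 72.41 dB
N = −174 + 72.41 + 4.10 = −97.49 dBm
SNR = P_sig − N = −92.2 − (−97.49) = 5.29 dB → 5.3 dB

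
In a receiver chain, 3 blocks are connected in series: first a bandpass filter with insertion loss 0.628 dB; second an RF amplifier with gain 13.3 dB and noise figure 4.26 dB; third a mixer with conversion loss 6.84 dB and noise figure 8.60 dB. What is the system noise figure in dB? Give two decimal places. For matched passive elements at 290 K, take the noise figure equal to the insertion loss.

5.34 dB

Convert to linear (a loss of L dB is a gain of −L dB): F_i = 10^(NF_i/10), G_i = 10^(G_i,dB/10)
  Stage 1: F_1 = 10^(0.628/10) = 1.156, G_1 = 10^(−0.628/10) = 0.8654
  Stage 2: F_2 = 10^(4.26/10) = 2.667, G_2 = 10^(13.3/10) = 21.38
  Stage 3: F_3 = 10^(8.60/10) = 7.244, G_3 = 10^(−6.84/10) = 0.2070
Friis cascade:
  F = 1.156 + (2.667 − 1)/0.8654 + (7.244 − 1)/18.50 = 3.419
NF = 10 log₁₀(3.419) = 5.34 dB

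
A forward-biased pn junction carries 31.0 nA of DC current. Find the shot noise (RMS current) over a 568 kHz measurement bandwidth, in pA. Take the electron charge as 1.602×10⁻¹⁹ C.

75.1 pA

I_n = √(2qI·B)
2qI·B = 2 × 1.602×10⁻¹⁹ × 3.10×10⁻⁸ × 5.68×10⁵ = 5.64×10⁻²¹ A²
I_n = √(5.64×10⁻²¹) = 7.51×10⁻¹¹ A = 75.1 pA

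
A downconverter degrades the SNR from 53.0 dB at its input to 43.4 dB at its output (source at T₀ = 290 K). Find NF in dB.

9.6 dB

NF (dB) = SNR_in(dB) − SNR_out(dB) when the source is at T₀
NF = 53.0 − 43.4 = 9.6 dB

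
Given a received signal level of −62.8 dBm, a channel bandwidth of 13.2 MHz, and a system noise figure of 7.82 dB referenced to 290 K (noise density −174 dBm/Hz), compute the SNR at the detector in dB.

32.2 dB

Noise floor: N = −174 + 10 log₁₀(B) + NF
10 log₁₀(1.32×10⁷) = 71.21 dB
N = −174 + 71.21 + 7.82 = −94.97 dBm
SNR = P_sig − N = −62.8 − (−94.97) = 32.17 dB → 32.2 dB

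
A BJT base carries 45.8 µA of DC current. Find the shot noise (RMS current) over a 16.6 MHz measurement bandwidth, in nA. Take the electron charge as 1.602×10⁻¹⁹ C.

15.6 nA

I_n = √(2qI·B)
2qI·B = 2 × 1.602×10⁻¹⁹ × 4.58×10⁻⁵ × 1.66×10⁷ = 2.44×10⁻¹⁶ A²
I_n = √(2.44×10⁻¹⁶) = 1.56×10⁻⁸ A = 15.6 nA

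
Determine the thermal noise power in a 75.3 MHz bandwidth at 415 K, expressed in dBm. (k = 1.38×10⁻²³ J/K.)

−93.7 dBm

P_n = kTB = 1.38×10⁻²³ × 415 × 7.53×10⁷ = 4.31×10⁻¹³ W
In dBm: 10 log₁₀(4.31×10⁻¹³ / 10⁻³) = −93.7 dBm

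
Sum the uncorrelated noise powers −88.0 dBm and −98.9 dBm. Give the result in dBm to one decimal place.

−87.7 dBm

Convert to linear, add, convert back:
P₁ = 1.58×10⁻¹² W, P₂ = 1.29×10⁻¹³ W
P_tot = 1.71×10⁻¹² W → 10 log₁₀(P_tot / 10⁻³) = −87.7 dBm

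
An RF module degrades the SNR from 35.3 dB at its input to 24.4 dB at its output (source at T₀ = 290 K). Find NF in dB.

NF (dB) = SNR_in(dB) − SNR_out(dB) when the source is at T₀
NF = 35.3 − 24.4 = 10.9 dB

10.9 dB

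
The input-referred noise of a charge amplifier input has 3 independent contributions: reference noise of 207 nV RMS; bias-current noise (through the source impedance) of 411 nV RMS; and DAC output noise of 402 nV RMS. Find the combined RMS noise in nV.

Uncorrelated sources add in power (mean-square): V_tot = √(ΣV_i²)
V_tot = √[(2.07×10⁻⁷)² + (4.11×10⁻⁷)² + (4.02×10⁻⁷)²] = 6.11×10⁻⁷ V = 611 nV

611 nV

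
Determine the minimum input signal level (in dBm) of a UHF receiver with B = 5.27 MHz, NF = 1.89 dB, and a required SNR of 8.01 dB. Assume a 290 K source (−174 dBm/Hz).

Sensitivity = −174 + 10 log₁₀(B) + NF + SNR_min
= −174 + 67.22 + 1.89 + 8.01
= −96.88 dBm → −96.9 dBm

−96.9 dBm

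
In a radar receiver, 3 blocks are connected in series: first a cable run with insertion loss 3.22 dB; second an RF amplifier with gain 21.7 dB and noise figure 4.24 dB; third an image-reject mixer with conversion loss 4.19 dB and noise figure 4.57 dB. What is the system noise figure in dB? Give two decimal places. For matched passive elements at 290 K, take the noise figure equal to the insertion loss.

7.48 dB

Convert to linear (a loss of L dB is a gain of −L dB): F_i = 10^(NF_i/10), G_i = 10^(G_i,dB/10)
  Stage 1: F_1 = 10^(3.22/10) = 2.099, G_1 = 10^(−3.22/10) = 0.4764
  Stage 2: F_2 = 10^(4.24/10) = 2.655, G_2 = 10^(21.7/10) = 147.9
  Stage 3: F_3 = 10^(4.57/10) = 2.864, G_3 = 10^(−4.19/10) = 0.3811
Friis cascade:
  F = 2.099 + (2.655 − 1)/0.4764 + (2.864 − 1)/70.47 = 5.598
NF = 10 log₁₀(5.598) = 7.48 dB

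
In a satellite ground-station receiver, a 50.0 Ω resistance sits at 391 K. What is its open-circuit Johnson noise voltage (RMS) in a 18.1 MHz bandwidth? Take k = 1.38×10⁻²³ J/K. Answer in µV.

4.42 µV

V_n = √(4kTRB)
4kTRB = 4 × 1.38×10⁻²³ × 391 × 5.00×10¹ × 1.81×10⁷ = 1.95×10⁻¹¹ V²
V_n = √(1.95×10⁻¹¹) = 4.42×10⁻⁶ V = 4.42 µV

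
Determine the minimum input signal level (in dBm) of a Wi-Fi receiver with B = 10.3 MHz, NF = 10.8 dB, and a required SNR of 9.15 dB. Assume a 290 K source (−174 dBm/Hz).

Sensitivity = −174 + 10 log₁₀(B) + NF + SNR_min
= −174 + 70.13 + 10.8 + 9.15
= −83.92 dBm → −83.9 dBm

−83.9 dBm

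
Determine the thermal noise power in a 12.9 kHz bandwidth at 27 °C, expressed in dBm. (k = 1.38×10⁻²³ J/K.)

T = 27 °C + 273.15 = 300.15 K
P_n = kTB = 1.38×10⁻²³ × 300.15 × 1.29×10⁴ = 5.34×10⁻¹⁷ W
In dBm: 10 log₁₀(5.34×10⁻¹⁷ / 10⁻³) = −132.7 dBm

−132.7 dBm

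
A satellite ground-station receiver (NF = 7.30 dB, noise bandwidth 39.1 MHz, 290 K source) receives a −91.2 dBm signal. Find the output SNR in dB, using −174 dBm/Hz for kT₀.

Noise floor: N = −174 + 10 log₁₀(B) + NF
10 log₁₀(3.91×10⁷) = 75.92 dB
N = −174 + 75.92 + 7.30 = −90.78 dBm
SNR = P_sig − N = −91.2 − (−90.78) = −0.42 dB → −0.4 dB

−0.4 dB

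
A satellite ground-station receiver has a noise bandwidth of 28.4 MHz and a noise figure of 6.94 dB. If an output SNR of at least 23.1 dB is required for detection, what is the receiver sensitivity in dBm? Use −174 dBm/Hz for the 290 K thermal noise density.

−69.4 dBm

Sensitivity = −174 + 10 log₁₀(B) + NF + SNR_min
= −174 + 74.53 + 6.94 + 23.1
= −69.43 dBm → −69.4 dBm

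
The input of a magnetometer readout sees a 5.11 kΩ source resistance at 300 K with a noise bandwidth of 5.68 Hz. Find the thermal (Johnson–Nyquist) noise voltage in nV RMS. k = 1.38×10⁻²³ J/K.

21.9 nV

V_n = √(4kTRB)
4kTRB = 4 × 1.38×10⁻²³ × 300 × 5.11×10³ × 5.68×10⁰ = 4.81×10⁻¹⁶ V²
V_n = √(4.81×10⁻¹⁶) = 2.19×10⁻⁸ V = 21.9 nV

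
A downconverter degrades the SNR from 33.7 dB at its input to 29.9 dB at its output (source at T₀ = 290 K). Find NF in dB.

NF (dB) = SNR_in(dB) − SNR_out(dB) when the source is at T₀
NF = 33.7 − 29.9 = 3.8 dB

3.8 dB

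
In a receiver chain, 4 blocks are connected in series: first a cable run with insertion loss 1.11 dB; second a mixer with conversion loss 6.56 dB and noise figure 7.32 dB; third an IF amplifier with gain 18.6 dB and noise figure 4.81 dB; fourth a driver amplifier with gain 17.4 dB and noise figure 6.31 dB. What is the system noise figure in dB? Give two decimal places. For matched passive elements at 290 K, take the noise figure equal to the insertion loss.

12.81 dB

Convert to linear (a loss of L dB is a gain of −L dB): F_i = 10^(NF_i/10), G_i = 10^(G_i,dB/10)
  Stage 1: F_1 = 10^(1.11/10) = 1.291, G_1 = 10^(−1.11/10) = 0.7745
  Stage 2: F_2 = 10^(7.32/10) = 5.395, G_2 = 10^(−6.56/10) = 0.2208
  Stage 3: F_3 = 10^(4.81/10) = 3.027, G_3 = 10^(18.6/10) = 72.44
  Stage 4: F_4 = 10^(6.31/10) = 4.276, G_4 = 10^(17.4/10) = 54.95
Friis cascade:
  F = 1.291 + (5.395 − 1)/0.7745 + (3.027 − 1)/0.1710 + (4.276 − 1)/12.39 = 19.08
NF = 10 log₁₀(19.08) = 12.81 dB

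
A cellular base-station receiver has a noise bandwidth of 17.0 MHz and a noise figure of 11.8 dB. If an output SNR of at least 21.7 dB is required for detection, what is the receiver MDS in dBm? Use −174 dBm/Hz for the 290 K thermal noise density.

−68.2 dBm

Sensitivity = −174 + 10 log₁₀(B) + NF + SNR_min
= −174 + 72.3 + 11.8 + 21.7
= −68.2 dBm → −68.2 dBm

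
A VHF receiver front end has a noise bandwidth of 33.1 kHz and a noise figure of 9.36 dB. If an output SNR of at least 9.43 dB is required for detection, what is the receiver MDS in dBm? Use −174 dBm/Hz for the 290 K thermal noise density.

Sensitivity = −174 + 10 log₁₀(B) + NF + SNR_min
= −174 + 45.2 + 9.36 + 9.43
= −110.01 dBm → −110.0 dBm

−110.0 dBm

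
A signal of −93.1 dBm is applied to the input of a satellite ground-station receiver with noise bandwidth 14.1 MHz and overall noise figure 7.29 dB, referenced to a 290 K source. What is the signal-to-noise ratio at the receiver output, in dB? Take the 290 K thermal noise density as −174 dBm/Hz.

2.1 dB

Noise floor: N = −174 + 10 log₁₀(B) + NF
10 log₁₀(1.41×10⁷) = 71.49 dB
N = −174 + 71.49 + 7.29 = −95.22 dBm
SNR = P_sig − N = −93.1 − (−95.22) = 2.12 dB → 2.1 dB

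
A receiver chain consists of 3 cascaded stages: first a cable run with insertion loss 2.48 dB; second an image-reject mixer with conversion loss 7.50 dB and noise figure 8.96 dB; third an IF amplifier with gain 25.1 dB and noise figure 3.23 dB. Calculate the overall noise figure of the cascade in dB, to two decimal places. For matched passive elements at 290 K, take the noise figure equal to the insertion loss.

13.97 dB

Convert to linear (a loss of L dB is a gain of −L dB): F_i = 10^(NF_i/10), G_i = 10^(G_i,dB/10)
  Stage 1: F_1 = 10^(2.48/10) = 1.770, G_1 = 10^(−2.48/10) = 0.5649
  Stage 2: F_2 = 10^(8.96/10) = 7.870, G_2 = 10^(−7.50/10) = 0.1778
  Stage 3: F_3 = 10^(3.23/10) = 2.104, G_3 = 10^(25.1/10) = 323.6
Friis cascade:
  F = 1.770 + (7.870 − 1)/0.5649 + (2.104 − 1)/0.1005 = 24.92
NF = 10 log₁₀(24.92) = 13.97 dB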